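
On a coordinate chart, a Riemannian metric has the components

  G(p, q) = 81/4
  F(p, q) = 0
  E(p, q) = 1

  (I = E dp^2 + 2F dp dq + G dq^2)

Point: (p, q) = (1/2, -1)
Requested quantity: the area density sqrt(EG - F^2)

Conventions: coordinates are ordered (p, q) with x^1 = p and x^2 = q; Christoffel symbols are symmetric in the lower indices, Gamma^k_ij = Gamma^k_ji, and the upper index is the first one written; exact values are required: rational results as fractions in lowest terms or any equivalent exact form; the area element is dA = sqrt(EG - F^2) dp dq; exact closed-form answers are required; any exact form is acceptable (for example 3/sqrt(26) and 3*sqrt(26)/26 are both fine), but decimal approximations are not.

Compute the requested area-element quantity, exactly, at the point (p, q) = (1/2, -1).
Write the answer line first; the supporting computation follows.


Answer: sqrt(EG - F^2) = 9/2

E = 1, F = 0, G = 81/4; EG - F^2 = 81/4


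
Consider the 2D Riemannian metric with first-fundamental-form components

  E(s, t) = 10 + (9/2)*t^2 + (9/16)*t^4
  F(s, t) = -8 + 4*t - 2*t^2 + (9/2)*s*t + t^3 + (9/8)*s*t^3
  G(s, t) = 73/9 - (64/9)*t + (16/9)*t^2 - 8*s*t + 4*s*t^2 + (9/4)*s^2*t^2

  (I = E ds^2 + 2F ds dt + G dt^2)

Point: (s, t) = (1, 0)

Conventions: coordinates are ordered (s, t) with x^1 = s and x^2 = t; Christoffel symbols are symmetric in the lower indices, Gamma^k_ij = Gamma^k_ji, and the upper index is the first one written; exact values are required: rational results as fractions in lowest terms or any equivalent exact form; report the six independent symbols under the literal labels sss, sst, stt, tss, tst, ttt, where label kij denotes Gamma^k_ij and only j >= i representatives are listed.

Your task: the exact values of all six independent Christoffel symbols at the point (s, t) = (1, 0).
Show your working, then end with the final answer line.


E = 10, F = -8, G = 73/9 at the point
E_s = 0, E_t = 0, F_s = 0, F_t = 17/2, G_s = 0, G_t = -136/9
EG - F^2 = 154/9;  g^inv = (9/154) * [[73/9, 8], [8, 10]]
first-kind symbols [ij,l] = (1/2)(d_i g_jl + d_j g_il - d_l g_ij): [ss,s] = E_s/2 = 0, [ss,t] = F_s - E_t/2 = 0, [st,s] = E_t/2 = 0, [st,t] = G_s/2 = 0, [tt,s] = F_t - G_s/2 = 17/2, [tt,t] = G_t/2 = -68/9
Gamma^s_ij = (G*[ij,s] - F*[ij,t])/(EG - F^2), Gamma^t_ij = (E*[ij,t] - F*[ij,s])/(EG - F^2)

Answer: Gamma_sss = 0, Gamma_sst = 0, Gamma_stt = 153/308, Gamma_tss = 0, Gamma_tst = 0, Gamma_ttt = -34/77


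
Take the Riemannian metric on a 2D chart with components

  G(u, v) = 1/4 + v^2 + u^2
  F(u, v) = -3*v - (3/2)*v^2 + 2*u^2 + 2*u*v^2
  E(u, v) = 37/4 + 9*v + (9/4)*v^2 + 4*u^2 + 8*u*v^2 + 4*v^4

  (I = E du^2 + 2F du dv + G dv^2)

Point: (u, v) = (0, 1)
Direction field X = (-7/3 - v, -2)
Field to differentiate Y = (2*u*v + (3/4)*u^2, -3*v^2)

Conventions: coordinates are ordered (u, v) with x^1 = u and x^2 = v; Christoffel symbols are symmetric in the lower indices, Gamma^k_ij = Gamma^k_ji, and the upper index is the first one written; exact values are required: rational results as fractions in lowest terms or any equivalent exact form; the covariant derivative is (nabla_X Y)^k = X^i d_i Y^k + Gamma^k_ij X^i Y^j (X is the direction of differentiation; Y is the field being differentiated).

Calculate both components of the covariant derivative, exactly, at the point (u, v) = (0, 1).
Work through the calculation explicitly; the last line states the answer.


E = 49/2, F = -9/2, G = 5/4 at the point
E_u = 8, E_v = 59/2, F_u = 2, F_v = -6, G_u = 0, G_v = 2
EG - F^2 = 83/8;  g^inv = (8/83) * [[5/4, 9/2], [9/2, 49/2]]
first-kind symbols [ij,l] = (1/2)(d_i g_jl + d_j g_il - d_l g_ij): [uu,u] = E_u/2 = 4, [uu,v] = F_u - E_v/2 = -51/4, [uv,u] = E_v/2 = 59/4, [uv,v] = G_u/2 = 0, [vv,u] = F_v - G_u/2 = -6, [vv,v] = G_v/2 = 1
Gamma^u_ij = (G*[ij,u] - F*[ij,v])/(EG - F^2), Gamma^v_ij = (E*[ij,v] - F*[ij,u])/(EG - F^2)
Gamma_uuu = -419/83, Gamma_uuv = 295/166, Gamma_uvv = -24/83, Gamma_vuu = -2355/83, Gamma_vuv = 531/83, Gamma_vvv = -20/83
X = (-10/3, -2), Y = (0, -3) at the point

Answer: (nabla_X Y)^u = 2333/249, (nabla_X Y)^v = 6186/83


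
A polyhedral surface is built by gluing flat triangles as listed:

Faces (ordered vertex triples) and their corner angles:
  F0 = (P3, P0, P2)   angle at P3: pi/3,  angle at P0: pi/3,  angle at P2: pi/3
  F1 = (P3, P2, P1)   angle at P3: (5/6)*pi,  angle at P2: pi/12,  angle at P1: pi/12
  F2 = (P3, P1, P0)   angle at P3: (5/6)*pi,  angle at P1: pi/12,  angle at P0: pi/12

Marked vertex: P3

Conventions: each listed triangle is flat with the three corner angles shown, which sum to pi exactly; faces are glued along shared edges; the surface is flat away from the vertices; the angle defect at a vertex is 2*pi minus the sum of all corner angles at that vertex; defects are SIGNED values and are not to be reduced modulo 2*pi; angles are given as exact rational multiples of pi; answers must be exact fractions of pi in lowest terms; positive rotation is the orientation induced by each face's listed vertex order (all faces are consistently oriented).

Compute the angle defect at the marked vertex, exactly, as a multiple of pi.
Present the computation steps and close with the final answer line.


Sum of corner angles at P3: 2*pi
defect = 2*pi - 2*pi

Answer: defect(P3) = 0


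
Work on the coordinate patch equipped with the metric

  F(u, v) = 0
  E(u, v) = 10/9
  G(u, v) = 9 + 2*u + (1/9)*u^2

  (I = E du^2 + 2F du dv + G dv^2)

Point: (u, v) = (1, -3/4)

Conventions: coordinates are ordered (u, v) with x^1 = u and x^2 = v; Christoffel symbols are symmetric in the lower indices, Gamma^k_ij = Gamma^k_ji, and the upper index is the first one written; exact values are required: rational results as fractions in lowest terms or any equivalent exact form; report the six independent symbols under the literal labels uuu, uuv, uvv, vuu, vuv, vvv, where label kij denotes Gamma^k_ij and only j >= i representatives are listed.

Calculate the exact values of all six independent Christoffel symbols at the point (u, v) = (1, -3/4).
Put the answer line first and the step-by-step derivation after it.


Answer: Gamma_uuu = 0, Gamma_uuv = 0, Gamma_uvv = -1, Gamma_vuu = 0, Gamma_vuv = 1/10, Gamma_vvv = 0

E = 10/9, F = 0, G = 100/9 at the point
E_u = 0, E_v = 0, F_u = 0, F_v = 0, G_u = 20/9, G_v = 0
EG - F^2 = 1000/81;  g^inv = (81/1000) * [[100/9, 0], [0, 10/9]]
first-kind symbols [ij,l] = (1/2)(d_i g_jl + d_j g_il - d_l g_ij): [uu,u] = E_u/2 = 0, [uu,v] = F_u - E_v/2 = 0, [uv,u] = E_v/2 = 0, [uv,v] = G_u/2 = 10/9, [vv,u] = F_v - G_u/2 = -10/9, [vv,v] = G_v/2 = 0
Gamma^u_ij = (G*[ij,u] - F*[ij,v])/(EG - F^2), Gamma^v_ij = (E*[ij,v] - F*[ij,u])/(EG - F^2)


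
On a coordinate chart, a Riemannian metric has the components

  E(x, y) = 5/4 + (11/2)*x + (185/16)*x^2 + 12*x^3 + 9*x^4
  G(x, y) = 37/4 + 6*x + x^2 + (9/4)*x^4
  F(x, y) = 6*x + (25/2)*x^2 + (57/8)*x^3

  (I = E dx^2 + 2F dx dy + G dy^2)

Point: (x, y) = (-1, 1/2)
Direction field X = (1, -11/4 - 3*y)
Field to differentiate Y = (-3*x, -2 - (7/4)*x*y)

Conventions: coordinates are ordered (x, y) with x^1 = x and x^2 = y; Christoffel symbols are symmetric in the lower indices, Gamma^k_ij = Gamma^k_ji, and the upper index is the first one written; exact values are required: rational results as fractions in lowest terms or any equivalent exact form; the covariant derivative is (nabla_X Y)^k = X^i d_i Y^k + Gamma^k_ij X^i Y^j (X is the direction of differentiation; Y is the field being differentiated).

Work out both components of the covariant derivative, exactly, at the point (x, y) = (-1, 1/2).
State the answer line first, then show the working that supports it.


Answer: (nabla_X Y)^x = -9660/1769, (nabla_X Y)^y = -59903/28304

E = 69/16, F = -5/8, G = 13/2 at the point
E_x = -141/8, E_y = 0, F_x = 19/8, F_y = 0, G_x = -5, G_y = 0
EG - F^2 = 1769/64;  g^inv = (64/1769) * [[13/2, 5/8], [5/8, 69/16]]
first-kind symbols [ij,l] = (1/2)(d_i g_jl + d_j g_il - d_l g_ij): [xx,x] = E_x/2 = -141/16, [xx,y] = F_x - E_y/2 = 19/8, [xy,x] = E_y/2 = 0, [xy,y] = G_x/2 = -5/2, [yy,x] = F_y - G_x/2 = 5/2, [yy,y] = G_y/2 = 0
Gamma^x_ij = (G*[ij,x] - F*[ij,y])/(EG - F^2), Gamma^y_ij = (E*[ij,y] - F*[ij,x])/(EG - F^2)
Gamma_xxx = -3571/1769, Gamma_xxy = -100/1769, Gamma_xyy = 1040/1769, Gamma_yxx = 303/1769, Gamma_yxy = -690/1769, Gamma_yyy = 100/1769
X = (1, -17/4), Y = (3, -9/8) at the point


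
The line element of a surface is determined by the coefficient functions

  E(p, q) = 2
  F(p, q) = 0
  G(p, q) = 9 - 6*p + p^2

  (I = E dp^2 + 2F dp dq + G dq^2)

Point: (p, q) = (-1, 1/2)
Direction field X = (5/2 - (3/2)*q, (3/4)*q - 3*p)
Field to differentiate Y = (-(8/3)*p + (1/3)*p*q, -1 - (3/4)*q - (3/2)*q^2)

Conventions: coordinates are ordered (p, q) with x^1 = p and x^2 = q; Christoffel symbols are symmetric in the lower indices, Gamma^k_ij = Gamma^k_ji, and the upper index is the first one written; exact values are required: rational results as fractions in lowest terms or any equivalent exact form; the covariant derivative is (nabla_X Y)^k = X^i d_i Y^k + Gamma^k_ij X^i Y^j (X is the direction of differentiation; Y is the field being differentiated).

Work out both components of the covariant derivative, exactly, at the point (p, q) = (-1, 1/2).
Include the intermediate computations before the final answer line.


E = 2, F = 0, G = 16 at the point
E_p = 0, E_q = 0, F_p = 0, F_q = 0, G_p = -8, G_q = 0
EG - F^2 = 32;  g^inv = (1/32) * [[16, 0], [0, 2]]
first-kind symbols [ij,l] = (1/2)(d_i g_jl + d_j g_il - d_l g_ij): [pp,p] = E_p/2 = 0, [pp,q] = F_p - E_q/2 = 0, [pq,p] = E_q/2 = 0, [pq,q] = G_p/2 = -4, [qq,p] = F_q - G_p/2 = 4, [qq,q] = G_q/2 = 0
Gamma^p_ij = (G*[ij,p] - F*[ij,q])/(EG - F^2), Gamma^q_ij = (E*[ij,q] - F*[ij,p])/(EG - F^2)
Gamma_ppp = 0, Gamma_ppq = 0, Gamma_pqq = 2, Gamma_qpp = 0, Gamma_qpq = -1/4, Gamma_qqq = 0
X = (7/4, 27/8), Y = (5/2, -7/4) at the point

Answer: (nabla_X Y)^p = -277/16, (nabla_X Y)^q = -143/16


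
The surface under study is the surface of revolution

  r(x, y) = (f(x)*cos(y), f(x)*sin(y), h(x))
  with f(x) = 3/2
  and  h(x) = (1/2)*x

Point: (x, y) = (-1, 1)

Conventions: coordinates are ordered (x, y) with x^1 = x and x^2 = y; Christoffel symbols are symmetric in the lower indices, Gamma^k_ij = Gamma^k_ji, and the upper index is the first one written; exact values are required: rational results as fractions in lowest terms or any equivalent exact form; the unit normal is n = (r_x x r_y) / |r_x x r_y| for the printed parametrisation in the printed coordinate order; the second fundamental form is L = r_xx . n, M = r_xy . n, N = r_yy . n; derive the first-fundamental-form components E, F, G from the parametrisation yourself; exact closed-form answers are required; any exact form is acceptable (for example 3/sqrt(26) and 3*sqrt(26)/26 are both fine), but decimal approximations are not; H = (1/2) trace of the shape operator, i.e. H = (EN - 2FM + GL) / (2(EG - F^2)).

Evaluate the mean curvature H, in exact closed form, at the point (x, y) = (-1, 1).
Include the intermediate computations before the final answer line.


f = 3/2, f' = 0, f'' = 0, h' = 1/2, h'' = 0
E = 1/4, F = 0, G = 9/4; answer radicand W^2 = 1/4
unnormalised second-form numerators: l = 0, m = 0, n = 3/4; L = l/sqrt(1/4), and similarly M = m/sqrt(W^2), N = n/sqrt(W^2)
H = (E*n - 2*F*m + G*l) / (2*(EG - F^2)*sqrt(W^2)); E*n - 2*F*m + G*l = 3/16, EG - F^2 = 9/16, so H = (1/6)/sqrt(1/4)

Answer: H = 1/3


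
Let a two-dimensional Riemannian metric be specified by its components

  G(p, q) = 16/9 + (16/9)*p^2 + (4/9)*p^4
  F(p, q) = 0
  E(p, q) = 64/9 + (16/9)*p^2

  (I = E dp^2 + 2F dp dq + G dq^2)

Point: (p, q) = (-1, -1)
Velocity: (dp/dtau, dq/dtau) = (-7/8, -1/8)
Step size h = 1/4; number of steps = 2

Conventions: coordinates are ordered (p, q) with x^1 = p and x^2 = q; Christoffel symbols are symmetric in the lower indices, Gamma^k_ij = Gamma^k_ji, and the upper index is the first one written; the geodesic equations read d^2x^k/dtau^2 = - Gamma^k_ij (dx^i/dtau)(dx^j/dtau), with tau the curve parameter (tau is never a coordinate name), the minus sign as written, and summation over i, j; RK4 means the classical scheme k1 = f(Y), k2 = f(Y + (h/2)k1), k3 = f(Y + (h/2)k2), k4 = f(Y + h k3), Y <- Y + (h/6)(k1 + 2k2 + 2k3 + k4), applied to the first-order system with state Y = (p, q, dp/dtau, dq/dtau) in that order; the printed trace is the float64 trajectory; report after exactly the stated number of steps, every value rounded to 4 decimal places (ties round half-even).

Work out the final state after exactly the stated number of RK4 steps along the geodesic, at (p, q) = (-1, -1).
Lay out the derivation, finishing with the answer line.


f(Y) = (dp/dtau, dq/dtau, -Gamma^p_ij Y'^i Y'^j, -Gamma^q_ij Y'^i Y'^j) with the Gammas evaluated at the stage position; h = 0.250000; intermediate values shown to 6 dp
step 0: p = -1.0000, q = -1.0000, dp/dtau = -0.8750, dq/dtau = -0.1250
step 1:
  k1: at (p, q) = (-1.000000, -1.000000), (dp/dtau, dq/dtau) = (-0.875000, -0.125000); Gamma_ppp = -0.200000, Gamma_ppq = 0.000000, Gamma_pqq = 0.300000, Gamma_qpp = 0.000000, Gamma_qpq = -0.666667, Gamma_qqq = 0.000000; k1 = (-0.875000, -0.125000, 0.148437, 0.145833)
  k2: at (p, q) = (-1.109375, -1.015625), (dp/dtau, dq/dtau) = (-0.856445, -0.106771); Gamma_ppp = -0.212089, Gamma_ppq = 0.000000, Gamma_pqq = 0.342599, Gamma_qpp = 0.000000, Gamma_qpq = -0.686768, Gamma_qqq = 0.000000; k2 = (-0.856445, -0.106771, 0.151661, 0.125601)
  k3: at (p, q) = (-1.107056, -1.013346), (dp/dtau, dq/dtau) = (-0.856042, -0.109300); Gamma_ppp = -0.211853, Gamma_ppq = 0.000000, Gamma_pqq = 0.341674, Gamma_qpp = 0.000000, Gamma_qpq = -0.686424, Gamma_qqq = 0.000000; k3 = (-0.856042, -0.109300, 0.151166, 0.128451)
  k4: at (p, q) = (-1.214011, -1.027325), (dp/dtau, dq/dtau) = (-0.837208, -0.092887); Gamma_ppp = -0.221785, Gamma_ppq = 0.000000, Gamma_pqq = 0.385220, Gamma_qpp = 0.000000, Gamma_qpq = -0.698948, Gamma_qqq = 0.000000; k4 = (-0.837208, -0.092887, 0.152129, 0.108709)
  Y <- Y + (h/6)(k1 + 2k2 + 2k3 + k4): p = -1.2140, q = -1.0271, dp/dtau = -0.8372, dq/dtau = -0.0932
step 2:
  k1: at (p, q) = (-1.214049, -1.027085), (dp/dtau, dq/dtau) = (-0.837241, -0.093223); Gamma_ppp = -0.221788, Gamma_ppq = 0.000000, Gamma_pqq = 0.385237, Gamma_qpp = 0.000000, Gamma_qpq = -0.698952, Gamma_qqq = 0.000000; k1 = (-0.837241, -0.093223, 0.152119, 0.109107)
  k2: at (p, q) = (-1.318704, -1.038737), (dp/dtau, dq/dtau) = (-0.818226, -0.079585); Gamma_ppp = -0.229780, Gamma_ppq = 0.000000, Gamma_pqq = 0.429572, Gamma_qpp = 0.000000, Gamma_qpq = -0.705382, Gamma_qqq = 0.000000; k2 = (-0.818226, -0.079585, 0.151116, 0.091867)
  k3: at (p, q) = (-1.316328, -1.037033), (dp/dtau, dq/dtau) = (-0.818351, -0.081740); Gamma_ppp = -0.229617, Gamma_ppq = 0.000000, Gamma_pqq = 0.428547, Gamma_qpp = 0.000000, Gamma_qpq = -0.705292, Gamma_qqq = 0.000000; k3 = (-0.818351, -0.081740, 0.150911, 0.094357)
  k4: at (p, q) = (-1.418637, -1.047519), (dp/dtau, dq/dtau) = (-0.799513, -0.069634); Gamma_ppp = -0.235947, Gamma_ppq = 0.000000, Gamma_pqq = 0.473372, Gamma_qpp = 0.000000, Gamma_qpq = -0.707103, Gamma_qqq = 0.000000; k4 = (-0.799513, -0.069634, 0.148527, 0.078733)
  Y <- Y + (h/6)(k1 + 2k2 + 2k3 + k4): p = -1.4186, q = -1.0473, dp/dtau = -0.7995, dq/dtau = -0.0699

Answer: p = -1.4186, q = -1.0473, dp/dtau = -0.7995, dq/dtau = -0.0699


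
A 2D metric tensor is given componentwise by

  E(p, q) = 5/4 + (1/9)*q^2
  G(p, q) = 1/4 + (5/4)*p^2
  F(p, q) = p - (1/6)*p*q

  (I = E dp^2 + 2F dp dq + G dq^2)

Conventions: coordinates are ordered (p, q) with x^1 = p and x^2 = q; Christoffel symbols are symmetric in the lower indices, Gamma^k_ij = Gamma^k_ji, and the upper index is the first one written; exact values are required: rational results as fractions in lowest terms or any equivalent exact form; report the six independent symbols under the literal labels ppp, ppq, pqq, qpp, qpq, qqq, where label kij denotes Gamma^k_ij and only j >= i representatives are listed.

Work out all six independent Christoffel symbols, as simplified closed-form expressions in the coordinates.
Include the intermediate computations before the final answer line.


E = 5/4 + (1/9)*q^2; F = p - (1/6)*p*q; G = 1/4 + (5/4)*p^2
Gamma^k_ij = (1/2) g^{kl} (d_i g_jl + d_j g_il - d_l g_ij), with g^inv = (1/(EG-F^2)) [[G, -F], [-F, E]]
first partials: E_p = 0, E_q = (2/9)*q, F_p = 1 - (1/6)*q, F_q = -(1/6)*p, G_p = (5/2)*p, G_q = 0
D = EG - F^2 = 5/16 + (1/36)*q^2 + (9/16)*p^2 + (1/3)*p^2*q + (1/9)*p^2*q^2
expanded: Gamma^p_pp = (G E_p - 2F F_p + F E_q)/(2D), Gamma^p_pq = (G E_q - F G_p)/(2D), Gamma^p_qq = (2G F_q - G G_p - F G_q)/(2D), Gamma^q_pp = (2E F_p - E E_q - F E_p)/(2D), Gamma^q_pq = (E G_p - F E_q)/(2D), Gamma^q_qq = (E G_q - 2F F_q + F G_p)/(2D); substitute and cancel common factors

Answer: Gamma_ppp = (-20*p*q^2 + 192*p*q - 432*p)/(48*p^2*q^2 + 144*p^2*q + 243*p^2 + 12*q^2 + 135), Gamma_ppq = (50*p^2*q - 180*p^2 + 4*q)/(16*p^2*q^2 + 48*p^2*q + 81*p^2 + 4*q^2 + 45), Gamma_pqq = (-255*p^3 - 51*p)/(16*p^2*q^2 + 48*p^2*q + 81*p^2 + 4*q^2 + 45), Gamma_qpp = (-40*q^3 + 144*q^2 - 450*q + 1620)/(144*p^2*q^2 + 432*p^2*q + 729*p^2 + 36*q^2 + 405), Gamma_qpq = (68*p*q^2 - 48*p*q + 675*p)/(48*p^2*q^2 + 144*p^2*q + 243*p^2 + 12*q^2 + 135), Gamma_qqq = (-34*p^2*q + 204*p^2)/(16*p^2*q^2 + 48*p^2*q + 81*p^2 + 4*q^2 + 45)


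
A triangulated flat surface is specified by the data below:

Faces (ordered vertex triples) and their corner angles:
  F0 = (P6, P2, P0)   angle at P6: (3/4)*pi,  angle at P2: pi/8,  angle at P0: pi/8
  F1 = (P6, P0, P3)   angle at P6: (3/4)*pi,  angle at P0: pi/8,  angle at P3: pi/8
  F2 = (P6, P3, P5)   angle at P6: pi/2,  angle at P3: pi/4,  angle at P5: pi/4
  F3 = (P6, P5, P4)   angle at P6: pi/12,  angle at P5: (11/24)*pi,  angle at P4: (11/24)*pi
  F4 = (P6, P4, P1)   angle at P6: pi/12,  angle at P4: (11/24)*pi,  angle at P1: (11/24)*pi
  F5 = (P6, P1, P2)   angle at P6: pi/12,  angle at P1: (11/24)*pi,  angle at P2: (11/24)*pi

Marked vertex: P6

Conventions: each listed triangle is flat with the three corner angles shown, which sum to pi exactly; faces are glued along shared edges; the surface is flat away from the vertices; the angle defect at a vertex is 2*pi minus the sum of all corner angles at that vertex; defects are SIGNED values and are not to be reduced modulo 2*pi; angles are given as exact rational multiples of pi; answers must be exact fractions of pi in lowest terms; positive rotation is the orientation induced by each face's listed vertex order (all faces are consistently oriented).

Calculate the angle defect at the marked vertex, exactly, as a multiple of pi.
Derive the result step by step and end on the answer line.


Sum of corner angles at P6: (9/4)*pi
defect = 2*pi - (9/4)*pi

Answer: defect(P6) = -pi/4


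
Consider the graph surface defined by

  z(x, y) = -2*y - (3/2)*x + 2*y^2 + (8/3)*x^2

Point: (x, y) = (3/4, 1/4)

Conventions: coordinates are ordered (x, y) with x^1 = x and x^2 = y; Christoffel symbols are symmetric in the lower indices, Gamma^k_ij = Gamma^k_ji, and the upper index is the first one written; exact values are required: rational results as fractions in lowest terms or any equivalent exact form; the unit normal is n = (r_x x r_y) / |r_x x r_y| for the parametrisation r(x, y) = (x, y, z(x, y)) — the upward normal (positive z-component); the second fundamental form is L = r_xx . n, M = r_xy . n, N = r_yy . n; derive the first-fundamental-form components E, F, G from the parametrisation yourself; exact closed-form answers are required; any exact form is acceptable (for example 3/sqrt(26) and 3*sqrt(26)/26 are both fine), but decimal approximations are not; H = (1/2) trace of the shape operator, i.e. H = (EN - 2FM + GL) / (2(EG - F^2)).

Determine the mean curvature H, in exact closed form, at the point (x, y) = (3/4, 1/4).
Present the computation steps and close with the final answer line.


z_x = 5/2, z_y = -1, z_xx = 16/3, z_xy = 0, z_yy = 4
E = 29/4, F = -5/2, G = 2; answer radicand W^2 = 33/4
unnormalised second-form numerators: l = 16/3, m = 0, n = 4; L = l/sqrt(33/4), and similarly M = m/sqrt(W^2), N = n/sqrt(W^2)
H = (E*n - 2*F*m + G*l) / (2*(EG - F^2)*sqrt(W^2)); E*n - 2*F*m + G*l = 119/3, EG - F^2 = 33/4, so H = (238/99)/sqrt(33/4)

Answer: H = 476*sqrt(33)/3267


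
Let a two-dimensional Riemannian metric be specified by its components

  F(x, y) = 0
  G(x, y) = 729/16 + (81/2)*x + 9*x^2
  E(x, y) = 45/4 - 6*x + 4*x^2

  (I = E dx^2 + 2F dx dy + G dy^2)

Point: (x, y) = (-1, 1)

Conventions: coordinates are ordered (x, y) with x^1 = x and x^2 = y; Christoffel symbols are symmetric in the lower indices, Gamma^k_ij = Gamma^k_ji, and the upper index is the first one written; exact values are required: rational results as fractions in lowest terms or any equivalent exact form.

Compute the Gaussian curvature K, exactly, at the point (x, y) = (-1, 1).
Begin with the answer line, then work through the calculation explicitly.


Answer: K = -448/36125

E = 85/4, F = 0, G = 225/16, EG - F^2 = 19125/64 at the point
E_x = -14, E_y = 0, F_x = 0, F_y = 0, G_x = 45/2, G_y = 0
E_yy = 0, F_xy = 0, G_xx = 18
K follows from Brioschi's formula, (det M1 - det M2)/(EG - F^2)^2.
M1 = [[-E_yy/2 + F_xy - G_xx/2, E_x/2, F_x - E_y/2], [F_y - G_x/2, E, F], [G_y/2, F, G]] = [[-9, -7, 0], [-45/4, 85/4, 0], [0, 0, 225/16]]; det M1 = -30375/8
M2 = [[0, E_y/2, G_x/2], [E_y/2, E, F], [G_x/2, F, G]] = [[0, 0, 45/4], [0, 85/4, 0], [45/4, 0, 225/16]]; det M2 = -172125/64
det M1 - det M2 = -70875/64; K = -70875/64 / (19125/64)^2 = -448/36125


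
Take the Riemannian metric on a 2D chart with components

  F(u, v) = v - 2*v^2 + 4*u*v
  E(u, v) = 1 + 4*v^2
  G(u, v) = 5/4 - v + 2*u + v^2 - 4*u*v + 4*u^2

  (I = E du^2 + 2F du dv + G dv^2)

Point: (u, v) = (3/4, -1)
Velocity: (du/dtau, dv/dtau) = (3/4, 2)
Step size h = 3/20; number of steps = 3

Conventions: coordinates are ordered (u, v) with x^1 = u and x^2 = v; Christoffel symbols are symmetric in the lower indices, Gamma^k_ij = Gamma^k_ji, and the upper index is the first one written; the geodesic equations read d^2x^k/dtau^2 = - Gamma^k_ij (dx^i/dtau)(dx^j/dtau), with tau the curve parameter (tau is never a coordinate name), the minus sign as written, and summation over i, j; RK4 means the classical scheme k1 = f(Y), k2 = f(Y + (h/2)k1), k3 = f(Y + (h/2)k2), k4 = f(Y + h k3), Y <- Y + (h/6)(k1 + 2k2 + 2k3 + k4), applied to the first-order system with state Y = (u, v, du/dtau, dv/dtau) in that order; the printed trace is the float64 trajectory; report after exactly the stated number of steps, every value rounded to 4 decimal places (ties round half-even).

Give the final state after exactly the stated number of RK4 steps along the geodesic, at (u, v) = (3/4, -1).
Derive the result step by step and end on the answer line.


f(Y) = (du/dtau, dv/dtau, -Gamma^u_ij Y'^i Y'^j, -Gamma^v_ij Y'^i Y'^j) with the Gammas evaluated at the stage position; h = 0.150000; intermediate values shown to 6 dp
step 0: u = 0.7500, v = -1.0000, du/dtau = 0.7500, dv/dtau = 2.0000
step 1:
  k1: at (u, v) = (0.750000, -1.000000), (du/dtau, dv/dtau) = (0.750000, 2.000000); Gamma_uuu = 0.000000, Gamma_uuv = -0.285714, Gamma_uvv = 0.142857, Gamma_vuu = 0.000000, Gamma_vuv = 0.428571, Gamma_vvv = -0.214286; k1 = (0.750000, 2.000000, 0.285714, -0.428571)
  k2: at (u, v) = (0.806250, -0.850000), (du/dtau, dv/dtau) = (0.771429, 1.967857); Gamma_uuu = 0.000000, Gamma_uuv = -0.268427, Gamma_uvv = 0.134213, Gamma_vuu = 0.000000, Gamma_vuv = 0.467773, Gamma_vvv = -0.233886; k2 = (0.771429, 1.967857, 0.295240, -0.514499)
  k3: at (u, v) = (0.807857, -0.852411), (du/dtau, dv/dtau) = (0.772143, 1.961413); Gamma_uuu = 0.000000, Gamma_uuv = -0.268134, Gamma_uvv = 0.134067, Gamma_vuu = 0.000000, Gamma_vuv = 0.466826, Gamma_vvv = -0.233413; k3 = (0.772143, 1.961413, 0.296399, -0.516036)
  k4: at (u, v) = (0.865821, -0.705788), (du/dtau, dv/dtau) = (0.794460, 1.922595); Gamma_uuu = 0.000000, Gamma_uuv = -0.242934, Gamma_uvv = 0.121467, Gamma_vuu = 0.000000, Gamma_vuv = 0.505536, Gamma_vvv = -0.252768; k4 = (0.794460, 1.922595, 0.293140, -0.610012)
  Y <- Y + (h/6)(k1 + 2k2 + 2k3 + k4): u = 0.8658, v = -0.7055, du/dtau = 0.7941, dv/dtau = 1.9225
step 2:
  k1: at (u, v) = (0.865790, -0.705472), (du/dtau, dv/dtau) = (0.794053, 1.922509); Gamma_uuu = 0.000000, Gamma_uuv = -0.242909, Gamma_uvv = 0.121455, Gamma_vuu = 0.000000, Gamma_vuv = 0.505646, Gamma_vvv = -0.252823; k1 = (0.794053, 1.922509, 0.292737, -0.609368)
  k2: at (u, v) = (0.925344, -0.561283), (du/dtau, dv/dtau) = (0.816009, 1.876806); Gamma_uuu = 0.000000, Gamma_uuv = -0.209049, Gamma_uvv = 0.104525, Gamma_vuu = 0.000000, Gamma_vuv = 0.542280, Gamma_vvv = -0.271140; k2 = (0.816009, 1.876806, 0.272136, -0.705929)
  k3: at (u, v) = (0.926991, -0.564711), (du/dtau, dv/dtau) = (0.814464, 1.869564); Gamma_uuu = 0.000000, Gamma_uuv = -0.209262, Gamma_uvv = 0.104631, Gamma_vuu = 0.000000, Gamma_vuv = 0.540781, Gamma_vvv = -0.270390; k3 = (0.814464, 1.869564, 0.271569, -0.701798)
  k4: at (u, v) = (0.987960, -0.425037), (du/dtau, dv/dtau) = (0.834789, 1.817239); Gamma_uuu = 0.000000, Gamma_uuv = -0.167698, Gamma_uvv = 0.083849, Gamma_vuu = 0.000000, Gamma_vuv = 0.572284, Gamma_vvv = -0.286142; k4 = (0.834789, 1.817239, 0.231899, -0.791378)
  Y <- Y + (h/6)(k1 + 2k2 + 2k3 + k4): u = 0.9880, v = -0.4247, du/dtau = 0.8344, dv/dtau = 1.8171
step 3:
  k1: at (u, v) = (0.988035, -0.424659), (du/dtau, dv/dtau) = (0.834354, 1.817104); Gamma_uuu = 0.000000, Gamma_uuv = -0.167592, Gamma_uvv = 0.083796, Gamma_vuu = 0.000000, Gamma_vuv = 0.572386, Gamma_vvv = -0.286193; k1 = (0.834354, 1.817104, 0.231492, -0.790628)
  k2: at (u, v) = (1.050611, -0.288377), (du/dtau, dv/dtau) = (0.851716, 1.757807); Gamma_uuu = 0.000000, Gamma_uuv = -0.119134, Gamma_uvv = 0.059567, Gamma_vuu = 0.000000, Gamma_vuv = 0.596875, Gamma_vvv = -0.298437; k2 = (0.851716, 1.757807, 0.172668, -0.865089)
  k3: at (u, v) = (1.051913, -0.292824), (du/dtau, dv/dtau) = (0.847305, 1.752222); Gamma_uuu = 0.000000, Gamma_uuv = -0.120336, Gamma_uvv = 0.060168, Gamma_vuu = 0.000000, Gamma_vuv = 0.595188, Gamma_vvv = -0.297594; k3 = (0.847305, 1.752222, 0.172584, -0.853613)
  k4: at (u, v) = (1.115130, -0.161826), (du/dtau, dv/dtau) = (0.860242, 1.689062); Gamma_uuu = 0.000000, Gamma_uuv = -0.068361, Gamma_uvv = 0.034180, Gamma_vuu = 0.000000, Gamma_vuv = 0.610859, Gamma_vvv = -0.305430; k4 = (0.860242, 1.689062, 0.101143, -0.903790)
  Y <- Y + (h/6)(k1 + 2k2 + 2k3 + k4): u = 1.1154, v = -0.1615, du/dtau = 0.8599, dv/dtau = 1.6888

Answer: u = 1.1154, v = -0.1615, du/dtau = 0.8599, dv/dtau = 1.6888


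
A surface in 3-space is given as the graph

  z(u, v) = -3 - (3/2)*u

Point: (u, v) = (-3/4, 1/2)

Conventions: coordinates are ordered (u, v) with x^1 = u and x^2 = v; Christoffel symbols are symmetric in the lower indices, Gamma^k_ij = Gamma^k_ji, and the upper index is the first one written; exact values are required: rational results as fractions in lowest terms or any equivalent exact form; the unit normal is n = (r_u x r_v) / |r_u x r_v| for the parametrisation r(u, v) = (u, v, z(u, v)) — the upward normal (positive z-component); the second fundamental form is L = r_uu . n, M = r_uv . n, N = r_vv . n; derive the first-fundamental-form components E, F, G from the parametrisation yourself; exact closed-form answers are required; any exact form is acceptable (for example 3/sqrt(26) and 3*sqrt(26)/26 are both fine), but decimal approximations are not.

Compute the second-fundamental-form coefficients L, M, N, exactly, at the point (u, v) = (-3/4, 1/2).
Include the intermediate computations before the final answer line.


z_u = -3/2, z_v = 0, z_uu = 0, z_uv = 0, z_vv = 0
E = 13/4, F = 0, G = 1; answer radicand W^2 = 13/4
unnormalised second-form numerators: l = 0, m = 0, n = 0; L = l/sqrt(13/4), and similarly M = m/sqrt(W^2), N = n/sqrt(W^2)

Answer: L = 0, M = 0, N = 0


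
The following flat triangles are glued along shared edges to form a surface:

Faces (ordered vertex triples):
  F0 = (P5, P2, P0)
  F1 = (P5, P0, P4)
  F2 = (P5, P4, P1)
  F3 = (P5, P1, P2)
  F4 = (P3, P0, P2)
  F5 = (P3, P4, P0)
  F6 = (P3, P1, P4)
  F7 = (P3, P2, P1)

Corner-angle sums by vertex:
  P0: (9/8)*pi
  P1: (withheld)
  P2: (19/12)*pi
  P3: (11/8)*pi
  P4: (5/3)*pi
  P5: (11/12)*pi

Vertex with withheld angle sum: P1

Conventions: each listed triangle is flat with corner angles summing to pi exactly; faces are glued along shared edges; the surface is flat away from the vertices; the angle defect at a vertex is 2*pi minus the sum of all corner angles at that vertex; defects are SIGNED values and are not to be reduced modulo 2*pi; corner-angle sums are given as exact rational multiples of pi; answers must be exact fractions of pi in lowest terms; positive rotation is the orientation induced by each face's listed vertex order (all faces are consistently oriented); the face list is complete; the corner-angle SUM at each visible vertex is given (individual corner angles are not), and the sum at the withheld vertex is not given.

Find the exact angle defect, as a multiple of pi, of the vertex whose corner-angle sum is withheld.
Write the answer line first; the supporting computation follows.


Answer: defect(P1) = (2/3)*pi

V = 6, E = 12, F = 8; chi = V - E + F = 2
Gauss-Bonnet: total defect = 2*pi*chi = 4*pi; visible defects sum to (10/3)*pi


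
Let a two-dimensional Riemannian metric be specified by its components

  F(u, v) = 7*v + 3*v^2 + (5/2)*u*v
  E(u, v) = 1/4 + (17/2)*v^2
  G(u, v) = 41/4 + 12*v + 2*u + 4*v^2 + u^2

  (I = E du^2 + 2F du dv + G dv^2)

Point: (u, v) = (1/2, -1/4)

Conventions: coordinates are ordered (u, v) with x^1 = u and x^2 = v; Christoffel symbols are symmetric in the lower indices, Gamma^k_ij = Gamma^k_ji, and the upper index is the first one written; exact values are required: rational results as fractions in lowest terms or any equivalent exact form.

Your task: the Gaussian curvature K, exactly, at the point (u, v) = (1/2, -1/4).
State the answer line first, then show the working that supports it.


Answer: K = -9536/7225

E = 25/32, F = -15/8, G = 35/4, EG - F^2 = 425/128 at the point
E_u = 0, E_v = -17/4, F_u = -5/8, F_v = 27/4, G_u = 3, G_v = 10
E_vv = 17, F_uv = 5/2, G_uu = 2
Evaluate Brioschi's two determinant matrices M1, M2 and divide by (EG - F^2)^2.
M1 = [[-E_vv/2 + F_uv - G_uu/2, E_u/2, F_u - E_v/2], [F_v - G_u/2, E, F], [G_v/2, F, G]] = [[-7, 0, 3/2], [21/4, 25/32, -15/8], [5, -15/8, 35/4]]; det M1 = -5615/128
M2 = [[0, E_v/2, G_u/2], [E_v/2, E, F], [G_u/2, F, G]] = [[0, -17/8, 3/2], [-17/8, 25/32, -15/8], [3/2, -15/8, 35/4]]; det M2 = -7505/256
det M1 - det M2 = -3725/256; K = -3725/256 / (425/128)^2 = -9536/7225


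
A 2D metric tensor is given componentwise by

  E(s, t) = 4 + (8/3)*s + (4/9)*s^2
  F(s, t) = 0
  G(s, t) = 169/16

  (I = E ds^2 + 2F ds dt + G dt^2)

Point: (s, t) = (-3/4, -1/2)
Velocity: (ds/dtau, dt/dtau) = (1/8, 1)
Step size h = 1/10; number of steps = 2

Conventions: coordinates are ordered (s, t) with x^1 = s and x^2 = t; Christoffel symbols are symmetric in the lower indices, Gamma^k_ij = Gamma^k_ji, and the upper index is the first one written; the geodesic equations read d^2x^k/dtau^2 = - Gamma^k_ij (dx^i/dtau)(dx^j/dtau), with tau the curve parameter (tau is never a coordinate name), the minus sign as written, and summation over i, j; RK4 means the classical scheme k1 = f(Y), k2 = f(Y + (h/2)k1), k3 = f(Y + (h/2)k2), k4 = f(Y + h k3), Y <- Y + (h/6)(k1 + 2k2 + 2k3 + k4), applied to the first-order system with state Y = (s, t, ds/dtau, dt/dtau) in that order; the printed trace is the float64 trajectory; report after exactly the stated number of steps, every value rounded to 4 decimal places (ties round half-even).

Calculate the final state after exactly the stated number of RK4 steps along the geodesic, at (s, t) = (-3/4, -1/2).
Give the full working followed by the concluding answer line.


f(Y) = (ds/dtau, dt/dtau, -Gamma^s_ij Y'^i Y'^j, -Gamma^t_ij Y'^i Y'^j) with the Gammas evaluated at the stage position; h = 0.100000; intermediate values shown to 6 dp
step 0: s = -0.7500, t = -0.5000, ds/dtau = 0.1250, dt/dtau = 1.0000
step 1:
  k1: at (s, t) = (-0.750000, -0.500000), (ds/dtau, dt/dtau) = (0.125000, 1.000000); Gamma_sss = 0.444444, Gamma_sst = 0.000000, Gamma_stt = 0.000000, Gamma_tss = 0.000000, Gamma_tst = 0.000000, Gamma_ttt = 0.000000; k1 = (0.125000, 1.000000, -0.006944, 0.000000)
  k2: at (s, t) = (-0.743750, -0.450000), (ds/dtau, dt/dtau) = (0.124653, 1.000000); Gamma_sss = 0.443213, Gamma_sst = 0.000000, Gamma_stt = 0.000000, Gamma_tss = 0.000000, Gamma_tst = 0.000000, Gamma_ttt = 0.000000; k2 = (0.124653, 1.000000, -0.006887, 0.000000)
  k3: at (s, t) = (-0.743767, -0.450000), (ds/dtau, dt/dtau) = (0.124656, 1.000000); Gamma_sss = 0.443217, Gamma_sst = 0.000000, Gamma_stt = 0.000000, Gamma_tss = 0.000000, Gamma_tst = 0.000000, Gamma_ttt = 0.000000; k3 = (0.124656, 1.000000, -0.006887, 0.000000)
  k4: at (s, t) = (-0.737534, -0.400000), (ds/dtau, dt/dtau) = (0.124311, 1.000000); Gamma_sss = 0.441996, Gamma_sst = 0.000000, Gamma_stt = 0.000000, Gamma_tss = 0.000000, Gamma_tst = 0.000000, Gamma_ttt = 0.000000; k4 = (0.124311, 1.000000, -0.006830, 0.000000)
  Y <- Y + (h/6)(k1 + 2k2 + 2k3 + k4): s = -0.7375, t = -0.4000, ds/dtau = 0.1243, dt/dtau = 1.0000
step 2:
  k1: at (s, t) = (-0.737535, -0.400000), (ds/dtau, dt/dtau) = (0.124311, 1.000000); Gamma_sss = 0.441996, Gamma_sst = 0.000000, Gamma_stt = 0.000000, Gamma_tss = 0.000000, Gamma_tst = 0.000000, Gamma_ttt = 0.000000; k1 = (0.124311, 1.000000, -0.006830, 0.000000)
  k2: at (s, t) = (-0.731319, -0.350000), (ds/dtau, dt/dtau) = (0.123970, 1.000000); Gamma_sss = 0.440785, Gamma_sst = 0.000000, Gamma_stt = 0.000000, Gamma_tss = 0.000000, Gamma_tst = 0.000000, Gamma_ttt = 0.000000; k2 = (0.123970, 1.000000, -0.006774, 0.000000)
  k3: at (s, t) = (-0.731336, -0.350000), (ds/dtau, dt/dtau) = (0.123973, 1.000000); Gamma_sss = 0.440788, Gamma_sst = 0.000000, Gamma_stt = 0.000000, Gamma_tss = 0.000000, Gamma_tst = 0.000000, Gamma_ttt = 0.000000; k3 = (0.123973, 1.000000, -0.006775, 0.000000)
  k4: at (s, t) = (-0.725137, -0.300000), (ds/dtau, dt/dtau) = (0.123634, 1.000000); Gamma_sss = 0.439587, Gamma_sst = 0.000000, Gamma_stt = 0.000000, Gamma_tss = 0.000000, Gamma_tst = 0.000000, Gamma_ttt = 0.000000; k4 = (0.123634, 1.000000, -0.006719, 0.000000)
  Y <- Y + (h/6)(k1 + 2k2 + 2k3 + k4): s = -0.7251, t = -0.3000, ds/dtau = 0.1236, dt/dtau = 1.0000

Answer: s = -0.7251, t = -0.3000, ds/dtau = 0.1236, dt/dtau = 1.0000


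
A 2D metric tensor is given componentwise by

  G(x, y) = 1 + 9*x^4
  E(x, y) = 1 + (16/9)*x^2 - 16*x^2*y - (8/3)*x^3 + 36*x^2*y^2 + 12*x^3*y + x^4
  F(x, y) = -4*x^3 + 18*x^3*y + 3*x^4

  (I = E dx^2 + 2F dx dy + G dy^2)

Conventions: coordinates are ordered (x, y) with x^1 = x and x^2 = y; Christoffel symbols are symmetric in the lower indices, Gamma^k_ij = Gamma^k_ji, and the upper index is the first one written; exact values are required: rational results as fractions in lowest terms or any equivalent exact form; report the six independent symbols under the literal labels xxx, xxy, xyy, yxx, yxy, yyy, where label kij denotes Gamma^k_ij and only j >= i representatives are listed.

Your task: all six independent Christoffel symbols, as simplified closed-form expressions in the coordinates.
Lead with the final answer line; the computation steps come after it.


Answer: Gamma_xxx = (18*x^3 + 162*x^2*y - 36*x^2 + 324*x*y^2 - 144*x*y + 16*x)/(90*x^4 + 108*x^3*y - 24*x^3 + 324*x^2*y^2 - 144*x^2*y + 16*x^2 + 9), Gamma_xxy = (54*x^3 + 324*x^2*y - 72*x^2)/(90*x^4 + 108*x^3*y - 24*x^3 + 324*x^2*y^2 - 144*x^2*y + 16*x^2 + 9), Gamma_xyy = 0, Gamma_yxx = (54*x^3 + 162*x^2*y - 36*x^2)/(90*x^4 + 108*x^3*y - 24*x^3 + 324*x^2*y^2 - 144*x^2*y + 16*x^2 + 9), Gamma_yxy = 162*x^3/(90*x^4 + 108*x^3*y - 24*x^3 + 324*x^2*y^2 - 144*x^2*y + 16*x^2 + 9), Gamma_yyy = 0

E = 1 + (16/9)*x^2 - 16*x^2*y - (8/3)*x^3 + 36*x^2*y^2 + 12*x^3*y + x^4; F = -4*x^3 + 18*x^3*y + 3*x^4; G = 1 + 9*x^4
Gamma^k_ij = (1/2) g^{kl} (d_i g_jl + d_j g_il - d_l g_ij), with g^inv = (1/(EG-F^2)) [[G, -F], [-F, E]]
first partials: E_x = (32/9)*x - 32*x*y - 8*x^2 + 72*x*y^2 + 36*x^2*y + 4*x^3, E_y = -16*x^2 + 72*x^2*y + 12*x^3, F_x = -12*x^2 + 54*x^2*y + 12*x^3, F_y = 18*x^3, G_x = 36*x^3, G_y = 0
D = EG - F^2 = 1 + (16/9)*x^2 - 16*x^2*y - (8/3)*x^3 + 36*x^2*y^2 + 12*x^3*y + 10*x^4
expanded: Gamma^x_xx = (G E_x - 2F F_x + F E_y)/(2D), Gamma^x_xy = (G E_y - F G_x)/(2D), Gamma^x_yy = (2G F_y - G G_x - F G_y)/(2D), Gamma^y_xx = (2E F_x - E E_y - F E_x)/(2D), Gamma^y_xy = (E G_x - F E_y)/(2D), Gamma^y_yy = (E G_y - 2F F_y + F G_x)/(2D); substitute and cancel common factors


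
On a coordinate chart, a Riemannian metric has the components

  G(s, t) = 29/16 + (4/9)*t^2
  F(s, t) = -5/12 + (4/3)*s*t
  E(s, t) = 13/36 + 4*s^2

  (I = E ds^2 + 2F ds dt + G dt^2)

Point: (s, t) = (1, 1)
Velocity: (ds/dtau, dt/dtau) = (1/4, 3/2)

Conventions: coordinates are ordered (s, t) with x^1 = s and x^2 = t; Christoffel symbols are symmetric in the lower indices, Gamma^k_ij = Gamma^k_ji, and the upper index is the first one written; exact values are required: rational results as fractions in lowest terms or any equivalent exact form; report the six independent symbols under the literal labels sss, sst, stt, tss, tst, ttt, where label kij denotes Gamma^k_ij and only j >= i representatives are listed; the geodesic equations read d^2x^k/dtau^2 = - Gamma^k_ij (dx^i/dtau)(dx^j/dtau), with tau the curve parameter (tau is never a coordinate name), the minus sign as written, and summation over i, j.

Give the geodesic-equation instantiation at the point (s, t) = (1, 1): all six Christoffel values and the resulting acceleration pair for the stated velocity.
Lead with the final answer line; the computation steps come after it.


Answer: Gamma_sss = 40464/46669, Gamma_sst = 0, Gamma_stt = 13488/46669, Gamma_tss = 11136/46669, Gamma_tst = 0, Gamma_ttt = 3712/46669; accelerations (d^2s/dtau^2, d^2t/dtau^2) = (-32877/46669, -9048/46669)

E = 157/36, F = 11/12, G = 325/144 at the point
E_s = 8, E_t = 0, F_s = 4/3, F_t = 4/3, G_s = 0, G_t = 8/9
EG - F^2 = 46669/5184;  g^inv = (5184/46669) * [[325/144, -11/12], [-11/12, 157/36]]
first-kind symbols [ij,l] = (1/2)(d_i g_jl + d_j g_il - d_l g_ij): [ss,s] = E_s/2 = 4, [ss,t] = F_s - E_t/2 = 4/3, [st,s] = E_t/2 = 0, [st,t] = G_s/2 = 0, [tt,s] = F_t - G_s/2 = 4/3, [tt,t] = G_t/2 = 4/9
Gamma^s_ij = (G*[ij,s] - F*[ij,t])/(EG - F^2), Gamma^t_ij = (E*[ij,t] - F*[ij,s])/(EG - F^2)
Gamma_sss = 40464/46669, Gamma_sst = 0, Gamma_stt = 13488/46669, Gamma_tss = 11136/46669, Gamma_tst = 0, Gamma_ttt = 3712/46669
d^2s/dtau^2 = -(Gamma_sss*(1/4)^2 + 2*Gamma_sst*(1/4)*(3/2) + Gamma_stt*(3/2)^2) = -32877/46669
d^2t/dtau^2 = -(Gamma_tss*(1/4)^2 + 2*Gamma_tst*(1/4)*(3/2) + Gamma_ttt*(3/2)^2) = -9048/46669


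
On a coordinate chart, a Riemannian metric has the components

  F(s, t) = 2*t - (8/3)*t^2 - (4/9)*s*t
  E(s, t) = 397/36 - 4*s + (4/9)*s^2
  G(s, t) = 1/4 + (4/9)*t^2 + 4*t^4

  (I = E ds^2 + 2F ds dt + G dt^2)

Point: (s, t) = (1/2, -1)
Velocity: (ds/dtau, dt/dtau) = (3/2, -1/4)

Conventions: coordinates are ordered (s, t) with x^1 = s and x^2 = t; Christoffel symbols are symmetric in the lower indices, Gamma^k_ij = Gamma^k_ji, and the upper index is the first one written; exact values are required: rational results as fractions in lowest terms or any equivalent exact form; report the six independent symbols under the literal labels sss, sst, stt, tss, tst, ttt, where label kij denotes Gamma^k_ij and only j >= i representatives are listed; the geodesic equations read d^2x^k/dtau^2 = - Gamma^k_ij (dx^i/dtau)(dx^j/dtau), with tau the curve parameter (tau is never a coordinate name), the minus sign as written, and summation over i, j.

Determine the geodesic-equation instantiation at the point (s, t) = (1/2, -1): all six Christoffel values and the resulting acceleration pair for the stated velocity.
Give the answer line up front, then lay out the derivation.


Answer: Gamma_sss = -8256/30001, Gamma_sst = 0, Gamma_stt = -5376/30001, Gamma_tss = -4976/30001, Gamma_tst = 0, Gamma_ttt = -59056/30001; accelerations (d^2s/dtau^2, d^2t/dtau^2) = (18912/30001, 14887/30001)

E = 329/36, F = -40/9, G = 169/36 at the point
E_s = -32/9, E_t = 0, F_s = 4/9, F_t = 64/9, G_s = 0, G_t = -152/9
EG - F^2 = 30001/1296;  g^inv = (1296/30001) * [[169/36, 40/9], [40/9, 329/36]]
first-kind symbols [ij,l] = (1/2)(d_i g_jl + d_j g_il - d_l g_ij): [ss,s] = E_s/2 = -16/9, [ss,t] = F_s - E_t/2 = 4/9, [st,s] = E_t/2 = 0, [st,t] = G_s/2 = 0, [tt,s] = F_t - G_s/2 = 64/9, [tt,t] = G_t/2 = -76/9
Gamma^s_ij = (G*[ij,s] - F*[ij,t])/(EG - F^2), Gamma^t_ij = (E*[ij,t] - F*[ij,s])/(EG - F^2)
Gamma_sss = -8256/30001, Gamma_sst = 0, Gamma_stt = -5376/30001, Gamma_tss = -4976/30001, Gamma_tst = 0, Gamma_ttt = -59056/30001
d^2s/dtau^2 = -(Gamma_sss*(3/2)^2 + 2*Gamma_sst*(3/2)*(-1/4) + Gamma_stt*(-1/4)^2) = 18912/30001
d^2t/dtau^2 = -(Gamma_tss*(3/2)^2 + 2*Gamma_tst*(3/2)*(-1/4) + Gamma_ttt*(-1/4)^2) = 14887/30001
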